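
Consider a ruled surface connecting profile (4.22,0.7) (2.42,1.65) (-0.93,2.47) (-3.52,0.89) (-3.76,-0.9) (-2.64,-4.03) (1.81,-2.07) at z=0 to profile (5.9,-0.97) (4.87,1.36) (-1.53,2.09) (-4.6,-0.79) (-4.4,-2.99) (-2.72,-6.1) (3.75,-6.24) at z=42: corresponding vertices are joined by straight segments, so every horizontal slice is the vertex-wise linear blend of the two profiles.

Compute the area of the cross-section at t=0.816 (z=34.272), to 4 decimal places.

Cross-section at t=0.816: each vertex is (1-t)·p0[i] + t·p1[i].
  v1: (1-0.816)·(4.22,0.7) + 0.816·(5.9,-0.97) = (5.5909,-0.6627)
  v2: (1-0.816)·(2.42,1.65) + 0.816·(4.87,1.36) = (4.4192,1.4134)
  v3: (1-0.816)·(-0.93,2.47) + 0.816·(-1.53,2.09) = (-1.4196,2.1599)
  v4: (1-0.816)·(-3.52,0.89) + 0.816·(-4.6,-0.79) = (-4.4013,-0.4809)
  v5: (1-0.816)·(-3.76,-0.9) + 0.816·(-4.4,-2.99) = (-4.2822,-2.6054)
  v6: (1-0.816)·(-2.64,-4.03) + 0.816·(-2.72,-6.1) = (-2.7053,-5.7191)
  v7: (1-0.816)·(1.81,-2.07) + 0.816·(3.75,-6.24) = (3.3930,-5.4727)
Shoelace sum Σ(x_i·y_{i+1} − x_{i+1}·y_i):
  i=1: 5.5909·1.4134 − 4.4192·-0.6627 = +10.8306 (running +10.8306)
  i=2: 4.4192·2.1599 − -1.4196·1.4134 = +11.5515 (running +22.3821)
  i=3: -1.4196·-0.4809 − -4.4013·2.1599 = +10.1891 (running +32.5712)
  i=4: -4.4013·-2.6054 − -4.2822·-0.4809 = +9.4080 (running +41.9792)
  i=5: -4.2822·-5.7191 − -2.7053·-2.6054 = +17.4422 (running +59.4214)
  i=6: -2.7053·-5.4727 − 3.3930·-5.7191 = +34.2104 (running +93.6319)
  i=7: 3.3930·-0.6627 − 5.5909·-5.4727 = +28.3487 (running +121.9806)
Area = |Σ|/2 = |121.9806|/2 = 60.9903

Area at t=0.816: 60.9903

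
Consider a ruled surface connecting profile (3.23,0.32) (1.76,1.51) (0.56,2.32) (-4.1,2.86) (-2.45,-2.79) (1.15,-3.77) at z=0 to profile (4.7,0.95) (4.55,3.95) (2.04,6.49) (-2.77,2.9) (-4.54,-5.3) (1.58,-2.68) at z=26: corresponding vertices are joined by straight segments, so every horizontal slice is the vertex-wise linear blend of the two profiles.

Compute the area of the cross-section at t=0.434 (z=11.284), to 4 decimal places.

Cross-section at t=0.434: each vertex is (1-t)·p0[i] + t·p1[i].
  v1: (1-0.434)·(3.23,0.32) + 0.434·(4.7,0.95) = (3.8680,0.5934)
  v2: (1-0.434)·(1.76,1.51) + 0.434·(4.55,3.95) = (2.9709,2.5690)
  v3: (1-0.434)·(0.56,2.32) + 0.434·(2.04,6.49) = (1.2023,4.1298)
  v4: (1-0.434)·(-4.1,2.86) + 0.434·(-2.77,2.9) = (-3.5228,2.8774)
  v5: (1-0.434)·(-2.45,-2.79) + 0.434·(-4.54,-5.3) = (-3.3571,-3.8793)
  v6: (1-0.434)·(1.15,-3.77) + 0.434·(1.58,-2.68) = (1.3366,-3.2969)
Shoelace sum Σ(x_i·y_{i+1} − x_{i+1}·y_i):
  i=1: 3.8680·2.5690 − 2.9709·0.5934 = +8.1737 (running +8.1737)
  i=2: 2.9709·4.1298 − 1.2023·2.5690 = +9.1803 (running +17.3540)
  i=3: 1.2023·2.8774 − -3.5228·4.1298 = +18.0078 (running +35.3618)
  i=4: -3.5228·-3.8793 − -3.3571·2.8774 = +23.3255 (running +58.6873)
  i=5: -3.3571·-3.2969 − 1.3366·-3.8793 = +16.2532 (running +74.9406)
  i=6: 1.3366·0.5934 − 3.8680·-3.2969 = +13.5457 (running +88.4863)
Area = |Σ|/2 = |88.4863|/2 = 44.2431

Area at t=0.434: 44.2431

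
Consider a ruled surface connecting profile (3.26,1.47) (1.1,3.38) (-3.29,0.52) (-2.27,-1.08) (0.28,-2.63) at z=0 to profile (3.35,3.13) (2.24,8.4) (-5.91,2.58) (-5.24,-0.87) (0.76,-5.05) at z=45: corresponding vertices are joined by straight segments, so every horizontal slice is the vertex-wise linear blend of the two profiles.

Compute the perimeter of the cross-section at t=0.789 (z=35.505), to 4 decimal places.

Cross-section at t=0.789: each vertex is (1-t)·p0[i] + t·p1[i].
  v1: (1-0.789)·(3.26,1.47) + 0.789·(3.35,3.13) = (3.3310,2.7797)
  v2: (1-0.789)·(1.1,3.38) + 0.789·(2.24,8.4) = (1.9995,7.3408)
  v3: (1-0.789)·(-3.29,0.52) + 0.789·(-5.91,2.58) = (-5.3572,2.1453)
  v4: (1-0.789)·(-2.27,-1.08) + 0.789·(-5.24,-0.87) = (-4.6133,-0.9143)
  v5: (1-0.789)·(0.28,-2.63) + 0.789·(0.76,-5.05) = (0.6587,-4.5394)
Perimeter = Σ |v_{i+1} − v_i|:
  edge 1→2: √(-1.3315² + 4.5610²) = 4.7514 (running 4.7514)
  edge 2→3: √(-7.3566² + -5.1954²) = 9.0063 (running 13.7577)
  edge 3→4: √(0.7439² + -3.0596²) = 3.1488 (running 16.9065)
  edge 4→5: √(5.2721² + -3.6251²) = 6.3981 (running 23.3046)
  edge 5→1: √(2.6723² + 7.3191²) = 7.7917 (running 31.0963)
Perimeter = 31.0963

Perimeter at t=0.789: 31.0963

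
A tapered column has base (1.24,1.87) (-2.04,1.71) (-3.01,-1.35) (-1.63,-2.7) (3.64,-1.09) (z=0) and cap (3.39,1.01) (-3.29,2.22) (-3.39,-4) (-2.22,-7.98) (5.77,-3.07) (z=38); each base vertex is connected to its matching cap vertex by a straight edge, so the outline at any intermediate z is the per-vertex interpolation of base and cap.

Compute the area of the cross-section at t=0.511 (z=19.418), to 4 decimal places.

Cross-section at t=0.511: each vertex is (1-t)·p0[i] + t·p1[i].
  v1: (1-0.511)·(1.24,1.87) + 0.511·(3.39,1.01) = (2.3387,1.4305)
  v2: (1-0.511)·(-2.04,1.71) + 0.511·(-3.29,2.22) = (-2.6787,1.9706)
  v3: (1-0.511)·(-3.01,-1.35) + 0.511·(-3.39,-4) = (-3.2042,-2.7042)
  v4: (1-0.511)·(-1.63,-2.7) + 0.511·(-2.22,-7.98) = (-1.9315,-5.3981)
  v5: (1-0.511)·(3.64,-1.09) + 0.511·(5.77,-3.07) = (4.7284,-2.1018)
Shoelace sum Σ(x_i·y_{i+1} − x_{i+1}·y_i):
  i=1: 2.3387·1.9706 − -2.6787·1.4305 = +8.4406 (running +8.4406)
  i=2: -2.6787·-2.7042 − -3.2042·1.9706 = +13.5579 (running +21.9986)
  i=3: -3.2042·-5.3981 − -1.9315·-2.7042 = +12.0734 (running +34.0719)
  i=4: -1.9315·-2.1018 − 4.7284·-5.3981 = +29.5840 (running +63.6559)
  i=5: 4.7284·1.4305 − 2.3387·-2.1018 = +11.6795 (running +75.3355)
Area = |Σ|/2 = |75.3355|/2 = 37.6677

Area at t=0.511: 37.6677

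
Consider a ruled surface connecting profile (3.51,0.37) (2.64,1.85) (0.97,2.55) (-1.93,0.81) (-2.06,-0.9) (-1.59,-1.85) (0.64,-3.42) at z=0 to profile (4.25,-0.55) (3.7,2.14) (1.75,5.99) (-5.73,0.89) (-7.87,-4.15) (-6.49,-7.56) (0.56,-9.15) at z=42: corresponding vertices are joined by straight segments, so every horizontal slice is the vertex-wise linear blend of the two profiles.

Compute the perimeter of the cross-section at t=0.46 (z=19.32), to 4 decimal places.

Cross-section at t=0.46: each vertex is (1-t)·p0[i] + t·p1[i].
  v1: (1-0.46)·(3.51,0.37) + 0.46·(4.25,-0.55) = (3.8504,-0.0532)
  v2: (1-0.46)·(2.64,1.85) + 0.46·(3.7,2.14) = (3.1276,1.9834)
  v3: (1-0.46)·(0.97,2.55) + 0.46·(1.75,5.99) = (1.3288,4.1324)
  v4: (1-0.46)·(-1.93,0.81) + 0.46·(-5.73,0.89) = (-3.6780,0.8468)
  v5: (1-0.46)·(-2.06,-0.9) + 0.46·(-7.87,-4.15) = (-4.7326,-2.3950)
  v6: (1-0.46)·(-1.59,-1.85) + 0.46·(-6.49,-7.56) = (-3.8440,-4.4766)
  v7: (1-0.46)·(0.64,-3.42) + 0.46·(0.56,-9.15) = (0.6032,-6.0558)
Perimeter = Σ |v_{i+1} − v_i|:
  edge 1→2: √(-0.7228² + 2.0366²) = 2.1611 (running 2.1611)
  edge 2→3: √(-1.7988² + 2.1490²) = 2.8025 (running 4.9635)
  edge 3→4: √(-5.0068² + -3.2856²) = 5.9886 (running 10.9521)
  edge 4→5: √(-1.0546² + -3.2418²) = 3.4090 (running 14.3612)
  edge 5→6: √(0.8886² + -2.0816²) = 2.2633 (running 16.6245)
  edge 6→7: √(4.4472² + -1.5792²) = 4.7193 (running 21.3437)
  edge 7→1: √(3.2472² + 6.0026²) = 6.8246 (running 28.1684)
Perimeter = 28.1684

Perimeter at t=0.46: 28.1684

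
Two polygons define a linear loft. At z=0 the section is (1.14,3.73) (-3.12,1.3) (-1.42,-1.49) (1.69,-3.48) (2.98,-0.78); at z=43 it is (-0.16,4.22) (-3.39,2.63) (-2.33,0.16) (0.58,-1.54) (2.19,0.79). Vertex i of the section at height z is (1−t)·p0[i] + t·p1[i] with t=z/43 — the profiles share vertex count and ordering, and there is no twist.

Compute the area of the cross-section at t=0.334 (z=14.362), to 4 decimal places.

Cross-section at t=0.334: each vertex is (1-t)·p0[i] + t·p1[i].
  v1: (1-0.334)·(1.14,3.73) + 0.334·(-0.16,4.22) = (0.7058,3.8937)
  v2: (1-0.334)·(-3.12,1.3) + 0.334·(-3.39,2.63) = (-3.2102,1.7442)
  v3: (1-0.334)·(-1.42,-1.49) + 0.334·(-2.33,0.16) = (-1.7239,-0.9389)
  v4: (1-0.334)·(1.69,-3.48) + 0.334·(0.58,-1.54) = (1.3193,-2.8320)
  v5: (1-0.334)·(2.98,-0.78) + 0.334·(2.19,0.79) = (2.7161,-0.2556)
Shoelace sum Σ(x_i·y_{i+1} − x_{i+1}·y_i):
  i=1: 0.7058·1.7442 − -3.2102·3.8937 = +13.7304 (running +13.7304)
  i=2: -3.2102·-0.9389 − -1.7239·1.7442 = +6.0210 (running +19.7514)
  i=3: -1.7239·-2.8320 − 1.3193·-0.9389 = +6.1209 (running +25.8723)
  i=4: 1.3193·-0.2556 − 2.7161·-2.8320 = +7.3550 (running +33.2273)
  i=5: 2.7161·3.8937 − 0.7058·-0.2556 = +10.7561 (running +43.9834)
Area = |Σ|/2 = |43.9834|/2 = 21.9917

Area at t=0.334: 21.9917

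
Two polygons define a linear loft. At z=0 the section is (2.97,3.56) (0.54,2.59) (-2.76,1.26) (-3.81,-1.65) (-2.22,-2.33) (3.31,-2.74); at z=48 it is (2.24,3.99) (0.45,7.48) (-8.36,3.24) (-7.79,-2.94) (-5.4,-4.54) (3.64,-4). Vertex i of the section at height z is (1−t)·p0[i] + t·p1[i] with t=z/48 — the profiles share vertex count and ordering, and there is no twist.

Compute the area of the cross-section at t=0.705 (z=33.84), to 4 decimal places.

Cross-section at t=0.705: each vertex is (1-t)·p0[i] + t·p1[i].
  v1: (1-0.705)·(2.97,3.56) + 0.705·(2.24,3.99) = (2.4554,3.8632)
  v2: (1-0.705)·(0.54,2.59) + 0.705·(0.45,7.48) = (0.4766,6.0374)
  v3: (1-0.705)·(-2.76,1.26) + 0.705·(-8.36,3.24) = (-6.7080,2.6559)
  v4: (1-0.705)·(-3.81,-1.65) + 0.705·(-7.79,-2.94) = (-6.6159,-2.5595)
  v5: (1-0.705)·(-2.22,-2.33) + 0.705·(-5.4,-4.54) = (-4.4619,-3.8880)
  v6: (1-0.705)·(3.31,-2.74) + 0.705·(3.64,-4) = (3.5427,-3.6283)
Shoelace sum Σ(x_i·y_{i+1} − x_{i+1}·y_i):
  i=1: 2.4554·6.0374 − 0.4766·3.8632 = +12.9831 (running +12.9831)
  i=2: 0.4766·2.6559 − -6.7080·6.0374 = +41.7649 (running +54.7480)
  i=3: -6.7080·-2.5595 − -6.6159·2.6559 = +34.7400 (running +89.4879)
  i=4: -6.6159·-3.8880 − -4.4619·-2.5595 = +14.3029 (running +103.7909)
  i=5: -4.4619·-3.6283 − 3.5427·-3.8880 = +29.9631 (running +133.7540)
  i=6: 3.5427·3.8632 − 2.4554·-3.6283 = +22.5945 (running +156.3485)
Area = |Σ|/2 = |156.3485|/2 = 78.1742

Area at t=0.705: 78.1742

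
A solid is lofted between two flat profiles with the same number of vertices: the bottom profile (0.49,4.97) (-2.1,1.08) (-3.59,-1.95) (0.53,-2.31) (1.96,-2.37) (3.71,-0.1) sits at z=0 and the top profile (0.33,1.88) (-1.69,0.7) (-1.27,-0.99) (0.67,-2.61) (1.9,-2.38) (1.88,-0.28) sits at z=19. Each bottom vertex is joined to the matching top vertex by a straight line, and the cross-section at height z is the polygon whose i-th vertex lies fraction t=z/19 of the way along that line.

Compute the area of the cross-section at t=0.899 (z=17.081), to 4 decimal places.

Cross-section at t=0.899: each vertex is (1-t)·p0[i] + t·p1[i].
  v1: (1-0.899)·(0.49,4.97) + 0.899·(0.33,1.88) = (0.3462,2.1921)
  v2: (1-0.899)·(-2.1,1.08) + 0.899·(-1.69,0.7) = (-1.7314,0.7384)
  v3: (1-0.899)·(-3.59,-1.95) + 0.899·(-1.27,-0.99) = (-1.5043,-1.0870)
  v4: (1-0.899)·(0.53,-2.31) + 0.899·(0.67,-2.61) = (0.6559,-2.5797)
  v5: (1-0.899)·(1.96,-2.37) + 0.899·(1.9,-2.38) = (1.9061,-2.3790)
  v6: (1-0.899)·(3.71,-0.1) + 0.899·(1.88,-0.28) = (2.0648,-0.2618)
Shoelace sum Σ(x_i·y_{i+1} − x_{i+1}·y_i):
  i=1: 0.3462·0.7384 − -1.7314·2.1921 = +4.0510 (running +4.0510)
  i=2: -1.7314·-1.0870 − -1.5043·0.7384 = +2.9927 (running +7.0437)
  i=3: -1.5043·-2.5797 − 0.6559·-1.0870 = +4.5936 (running +11.6373)
  i=4: 0.6559·-2.3790 − 1.9061·-2.5797 = +3.3568 (running +14.9941)
  i=5: 1.9061·-0.2618 − 2.0648·-2.3790 = +4.4132 (running +19.4073)
  i=6: 2.0648·2.1921 − 0.3462·-0.2618 = +4.6169 (running +24.0242)
Area = |Σ|/2 = |24.0242|/2 = 12.0121

Area at t=0.899: 12.0121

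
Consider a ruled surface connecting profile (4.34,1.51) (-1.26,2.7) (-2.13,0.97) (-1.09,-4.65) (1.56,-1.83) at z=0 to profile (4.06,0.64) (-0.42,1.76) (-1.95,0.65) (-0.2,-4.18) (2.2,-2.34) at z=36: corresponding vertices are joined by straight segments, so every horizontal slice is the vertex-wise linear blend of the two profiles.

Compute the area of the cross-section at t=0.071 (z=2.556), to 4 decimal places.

Cross-section at t=0.071: each vertex is (1-t)·p0[i] + t·p1[i].
  v1: (1-0.071)·(4.34,1.51) + 0.071·(4.06,0.64) = (4.3201,1.4482)
  v2: (1-0.071)·(-1.26,2.7) + 0.071·(-0.42,1.76) = (-1.2004,2.6333)
  v3: (1-0.071)·(-2.13,0.97) + 0.071·(-1.95,0.65) = (-2.1172,0.9473)
  v4: (1-0.071)·(-1.09,-4.65) + 0.071·(-0.2,-4.18) = (-1.0268,-4.6166)
  v5: (1-0.071)·(1.56,-1.83) + 0.071·(2.2,-2.34) = (1.6054,-1.8662)
Shoelace sum Σ(x_i·y_{i+1} − x_{i+1}·y_i):
  i=1: 4.3201·2.6333 − -1.2004·1.4482 = +13.1144 (running +13.1144)
  i=2: -1.2004·0.9473 − -2.1172·2.6333 = +4.4381 (running +17.5525)
  i=3: -2.1172·-4.6166 − -1.0268·0.9473 = +10.7471 (running +28.2996)
  i=4: -1.0268·-1.8662 − 1.6054·-4.6166 = +9.3280 (running +37.6276)
  i=5: 1.6054·1.4482 − 4.3201·-1.8662 = +10.3873 (running +48.0149)
Area = |Σ|/2 = |48.0149|/2 = 24.0074

Area at t=0.071: 24.0074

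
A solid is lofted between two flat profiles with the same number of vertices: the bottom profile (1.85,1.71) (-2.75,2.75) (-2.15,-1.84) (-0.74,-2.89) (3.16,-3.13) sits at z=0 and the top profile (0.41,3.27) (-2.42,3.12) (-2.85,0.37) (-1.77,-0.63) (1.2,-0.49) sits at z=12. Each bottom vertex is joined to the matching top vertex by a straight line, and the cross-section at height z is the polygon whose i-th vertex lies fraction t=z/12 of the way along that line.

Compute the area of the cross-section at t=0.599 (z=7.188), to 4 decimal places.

Cross-section at t=0.599: each vertex is (1-t)·p0[i] + t·p1[i].
  v1: (1-0.599)·(1.85,1.71) + 0.599·(0.41,3.27) = (0.9874,2.6444)
  v2: (1-0.599)·(-2.75,2.75) + 0.599·(-2.42,3.12) = (-2.5523,2.9716)
  v3: (1-0.599)·(-2.15,-1.84) + 0.599·(-2.85,0.37) = (-2.5693,-0.5162)
  v4: (1-0.599)·(-0.74,-2.89) + 0.599·(-1.77,-0.63) = (-1.3570,-1.5363)
  v5: (1-0.599)·(3.16,-3.13) + 0.599·(1.2,-0.49) = (1.9860,-1.5486)
Shoelace sum Σ(x_i·y_{i+1} − x_{i+1}·y_i):
  i=1: 0.9874·2.9716 − -2.5523·2.6444 = +9.6838 (running +9.6838)
  i=2: -2.5523·-0.5162 − -2.5693·2.9716 = +8.9525 (running +18.6363)
  i=3: -2.5693·-1.5363 − -1.3570·-0.5162 = +3.2466 (running +21.8830)
  i=4: -1.3570·-1.5486 − 1.9860·-1.5363 = +5.1524 (running +27.0354)
  i=5: 1.9860·2.6444 − 0.9874·-1.5486 = +6.7809 (running +33.8163)
Area = |Σ|/2 = |33.8163|/2 = 16.9082

Area at t=0.599: 16.9082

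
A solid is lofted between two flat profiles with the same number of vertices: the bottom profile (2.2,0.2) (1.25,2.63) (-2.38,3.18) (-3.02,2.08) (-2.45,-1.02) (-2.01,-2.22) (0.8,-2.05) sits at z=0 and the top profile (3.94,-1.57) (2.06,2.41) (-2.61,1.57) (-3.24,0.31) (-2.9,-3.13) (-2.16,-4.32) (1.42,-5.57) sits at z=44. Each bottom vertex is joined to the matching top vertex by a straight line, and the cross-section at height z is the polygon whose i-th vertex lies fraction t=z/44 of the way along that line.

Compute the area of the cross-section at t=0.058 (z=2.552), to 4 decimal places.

Cross-section at t=0.058: each vertex is (1-t)·p0[i] + t·p1[i].
  v1: (1-0.058)·(2.2,0.2) + 0.058·(3.94,-1.57) = (2.3009,0.0973)
  v2: (1-0.058)·(1.25,2.63) + 0.058·(2.06,2.41) = (1.2970,2.6172)
  v3: (1-0.058)·(-2.38,3.18) + 0.058·(-2.61,1.57) = (-2.3933,3.0866)
  v4: (1-0.058)·(-3.02,2.08) + 0.058·(-3.24,0.31) = (-3.0328,1.9773)
  v5: (1-0.058)·(-2.45,-1.02) + 0.058·(-2.9,-3.13) = (-2.4761,-1.1424)
  v6: (1-0.058)·(-2.01,-2.22) + 0.058·(-2.16,-4.32) = (-2.0187,-2.3418)
  v7: (1-0.058)·(0.8,-2.05) + 0.058·(1.42,-5.57) = (0.8360,-2.2542)
Shoelace sum Σ(x_i·y_{i+1} − x_{i+1}·y_i):
  i=1: 2.3009·2.6172 − 1.2970·0.0973 = +5.8958 (running +5.8958)
  i=2: 1.2970·3.0866 − -2.3933·2.6172 = +10.2672 (running +16.1630)
  i=3: -2.3933·1.9773 − -3.0328·3.0866 = +4.6285 (running +20.7916)
  i=4: -3.0328·-1.1424 − -2.4761·1.9773 = +8.3607 (running +29.1522)
  i=5: -2.4761·-2.3418 − -2.0187·-1.1424 = +3.4924 (running +32.6446)
  i=6: -2.0187·-2.2542 − 0.8360·-2.3418 = +6.5081 (running +39.1528)
  i=7: 0.8360·0.0973 − 2.3009·-2.2542 = +5.2680 (running +44.4208)
Area = |Σ|/2 = |44.4208|/2 = 22.2104

Area at t=0.058: 22.2104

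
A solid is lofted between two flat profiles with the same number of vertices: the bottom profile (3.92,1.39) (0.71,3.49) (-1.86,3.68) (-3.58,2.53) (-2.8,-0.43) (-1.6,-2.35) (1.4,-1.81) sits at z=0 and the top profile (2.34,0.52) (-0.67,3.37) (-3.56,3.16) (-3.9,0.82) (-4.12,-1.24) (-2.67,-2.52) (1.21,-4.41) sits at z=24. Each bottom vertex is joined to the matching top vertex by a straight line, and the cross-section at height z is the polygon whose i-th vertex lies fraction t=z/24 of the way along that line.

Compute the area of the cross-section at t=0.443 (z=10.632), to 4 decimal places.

Cross-section at t=0.443: each vertex is (1-t)·p0[i] + t·p1[i].
  v1: (1-0.443)·(3.92,1.39) + 0.443·(2.34,0.52) = (3.2201,1.0046)
  v2: (1-0.443)·(0.71,3.49) + 0.443·(-0.67,3.37) = (0.0987,3.4368)
  v3: (1-0.443)·(-1.86,3.68) + 0.443·(-3.56,3.16) = (-2.6131,3.4496)
  v4: (1-0.443)·(-3.58,2.53) + 0.443·(-3.9,0.82) = (-3.7218,1.7725)
  v5: (1-0.443)·(-2.8,-0.43) + 0.443·(-4.12,-1.24) = (-3.3848,-0.7888)
  v6: (1-0.443)·(-1.6,-2.35) + 0.443·(-2.67,-2.52) = (-2.0740,-2.4253)
  v7: (1-0.443)·(1.4,-1.81) + 0.443·(1.21,-4.41) = (1.3158,-2.9618)
Shoelace sum Σ(x_i·y_{i+1} − x_{i+1}·y_i):
  i=1: 3.2201·3.4368 − 0.0987·1.0046 = +10.9677 (running +10.9677)
  i=2: 0.0987·3.4496 − -2.6131·3.4368 = +9.3211 (running +20.2889)
  i=3: -2.6131·1.7725 − -3.7218·3.4496 = +8.2071 (running +28.4960)
  i=4: -3.7218·-0.7888 − -3.3848·1.7725 = +8.9352 (running +37.4312)
  i=5: -3.3848·-2.4253 − -2.0740·-0.7888 = +6.5731 (running +44.0042)
  i=6: -2.0740·-2.9618 − 1.3158·-2.4253 = +9.3341 (running +53.3383)
  i=7: 1.3158·1.0046 − 3.2201·-2.9618 = +10.8590 (running +64.1974)
Area = |Σ|/2 = |64.1974|/2 = 32.0987

Area at t=0.443: 32.0987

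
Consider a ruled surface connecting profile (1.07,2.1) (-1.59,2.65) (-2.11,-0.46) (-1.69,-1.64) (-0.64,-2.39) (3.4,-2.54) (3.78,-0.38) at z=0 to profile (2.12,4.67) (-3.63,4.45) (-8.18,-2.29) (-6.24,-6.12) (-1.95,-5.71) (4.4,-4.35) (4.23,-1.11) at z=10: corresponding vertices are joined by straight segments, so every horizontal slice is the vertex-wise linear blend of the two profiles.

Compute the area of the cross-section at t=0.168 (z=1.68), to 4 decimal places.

Cross-section at t=0.168: each vertex is (1-t)·p0[i] + t·p1[i].
  v1: (1-0.168)·(1.07,2.1) + 0.168·(2.12,4.67) = (1.2464,2.5318)
  v2: (1-0.168)·(-1.59,2.65) + 0.168·(-3.63,4.45) = (-1.9327,2.9524)
  v3: (1-0.168)·(-2.11,-0.46) + 0.168·(-8.18,-2.29) = (-3.1298,-0.7674)
  v4: (1-0.168)·(-1.69,-1.64) + 0.168·(-6.24,-6.12) = (-2.4544,-2.3926)
  v5: (1-0.168)·(-0.64,-2.39) + 0.168·(-1.95,-5.71) = (-0.8601,-2.9478)
  v6: (1-0.168)·(3.4,-2.54) + 0.168·(4.4,-4.35) = (3.5680,-2.8441)
  v7: (1-0.168)·(3.78,-0.38) + 0.168·(4.23,-1.11) = (3.8556,-0.5026)
Shoelace sum Σ(x_i·y_{i+1} − x_{i+1}·y_i):
  i=1: 1.2464·2.9524 − -1.9327·2.5318 = +8.5731 (running +8.5731)
  i=2: -1.9327·-0.7674 − -3.1298·2.9524 = +10.7236 (running +19.2966)
  i=3: -3.1298·-2.3926 − -2.4544·-0.7674 = +5.6048 (running +24.9014)
  i=4: -2.4544·-2.9478 − -0.8601·-2.3926 = +5.1771 (running +30.0785)
  i=5: -0.8601·-2.8441 − 3.5680·-2.9478 = +12.9637 (running +43.0423)
  i=6: 3.5680·-0.5026 − 3.8556·-2.8441 = +9.1722 (running +52.2145)
  i=7: 3.8556·2.5318 − 1.2464·-0.5026 = +10.3879 (running +62.6024)
Area = |Σ|/2 = |62.6024|/2 = 31.3012

Area at t=0.168: 31.3012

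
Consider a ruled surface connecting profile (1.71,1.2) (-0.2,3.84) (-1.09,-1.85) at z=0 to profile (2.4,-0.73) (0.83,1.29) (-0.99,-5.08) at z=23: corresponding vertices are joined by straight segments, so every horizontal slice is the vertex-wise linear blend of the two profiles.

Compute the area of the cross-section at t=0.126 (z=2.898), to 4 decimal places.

Area at t=0.126: 6.6822

Cross-section at t=0.126: each vertex is (1-t)·p0[i] + t·p1[i].
  v1: (1-0.126)·(1.71,1.2) + 0.126·(2.4,-0.73) = (1.7969,0.9568)
  v2: (1-0.126)·(-0.2,3.84) + 0.126·(0.83,1.29) = (-0.0702,3.5187)
  v3: (1-0.126)·(-1.09,-1.85) + 0.126·(-0.99,-5.08) = (-1.0774,-2.2570)
Shoelace sum Σ(x_i·y_{i+1} − x_{i+1}·y_i):
  i=1: 1.7969·3.5187 − -0.0702·0.9568 = +6.3901 (running +6.3901)
  i=2: -0.0702·-2.2570 − -1.0774·3.5187 = +3.9495 (running +10.3396)
  i=3: -1.0774·0.9568 − 1.7969·-2.2570 = +3.0248 (running +13.3644)
Area = |Σ|/2 = |13.3644|/2 = 6.6822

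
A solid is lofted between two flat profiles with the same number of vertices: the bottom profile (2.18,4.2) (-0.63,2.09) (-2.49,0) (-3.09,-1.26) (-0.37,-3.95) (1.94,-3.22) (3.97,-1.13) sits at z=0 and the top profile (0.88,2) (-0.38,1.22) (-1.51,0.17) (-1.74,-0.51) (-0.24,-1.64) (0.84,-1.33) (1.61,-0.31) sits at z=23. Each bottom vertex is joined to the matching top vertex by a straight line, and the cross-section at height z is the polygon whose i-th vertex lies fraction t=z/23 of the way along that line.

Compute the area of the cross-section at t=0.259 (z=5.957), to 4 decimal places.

Area at t=0.259: 24.4834

Cross-section at t=0.259: each vertex is (1-t)·p0[i] + t·p1[i].
  v1: (1-0.259)·(2.18,4.2) + 0.259·(0.88,2) = (1.8433,3.6302)
  v2: (1-0.259)·(-0.63,2.09) + 0.259·(-0.38,1.22) = (-0.5653,1.8647)
  v3: (1-0.259)·(-2.49,0) + 0.259·(-1.51,0.17) = (-2.2362,0.0440)
  v4: (1-0.259)·(-3.09,-1.26) + 0.259·(-1.74,-0.51) = (-2.7403,-1.0657)
  v5: (1-0.259)·(-0.37,-3.95) + 0.259·(-0.24,-1.64) = (-0.3363,-3.3517)
  v6: (1-0.259)·(1.94,-3.22) + 0.259·(0.84,-1.33) = (1.6551,-2.7305)
  v7: (1-0.259)·(3.97,-1.13) + 0.259·(1.61,-0.31) = (3.3588,-0.9176)
Shoelace sum Σ(x_i·y_{i+1} − x_{i+1}·y_i):
  i=1: 1.8433·1.8647 − -0.5653·3.6302 = +5.4891 (running +5.4891)
  i=2: -0.5653·0.0440 − -2.2362·1.8647 = +4.1448 (running +9.6340)
  i=3: -2.2362·-1.0657 − -2.7403·0.0440 = +2.5039 (running +12.1378)
  i=4: -2.7403·-3.3517 − -0.3363·-1.0657 = +8.8264 (running +20.9642)
  i=5: -0.3363·-2.7305 − 1.6551·-3.3517 = +6.4658 (running +27.4300)
  i=6: 1.6551·-0.9176 − 3.3588·-2.7305 = +7.6523 (running +35.0823)
  i=7: 3.3588·3.6302 − 1.8433·-0.9176 = +13.8844 (running +48.9667)
Area = |Σ|/2 = |48.9667|/2 = 24.4834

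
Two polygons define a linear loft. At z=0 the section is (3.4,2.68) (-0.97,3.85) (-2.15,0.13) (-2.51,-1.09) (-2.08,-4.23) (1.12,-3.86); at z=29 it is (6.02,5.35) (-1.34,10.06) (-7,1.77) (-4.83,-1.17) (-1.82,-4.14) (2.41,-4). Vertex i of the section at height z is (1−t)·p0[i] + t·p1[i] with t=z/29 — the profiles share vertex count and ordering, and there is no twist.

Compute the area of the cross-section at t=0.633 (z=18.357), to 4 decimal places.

Cross-section at t=0.633: each vertex is (1-t)·p0[i] + t·p1[i].
  v1: (1-0.633)·(3.4,2.68) + 0.633·(6.02,5.35) = (5.0585,4.3701)
  v2: (1-0.633)·(-0.97,3.85) + 0.633·(-1.34,10.06) = (-1.2042,7.7809)
  v3: (1-0.633)·(-2.15,0.13) + 0.633·(-7,1.77) = (-5.2200,1.1681)
  v4: (1-0.633)·(-2.51,-1.09) + 0.633·(-4.83,-1.17) = (-3.9786,-1.1406)
  v5: (1-0.633)·(-2.08,-4.23) + 0.633·(-1.82,-4.14) = (-1.9154,-4.1730)
  v6: (1-0.633)·(1.12,-3.86) + 0.633·(2.41,-4) = (1.9366,-3.9486)
Shoelace sum Σ(x_i·y_{i+1} − x_{i+1}·y_i):
  i=1: 5.0585·7.7809 − -1.2042·4.3701 = +44.6221 (running +44.6221)
  i=2: -1.2042·1.1681 − -5.2200·7.7809 = +39.2102 (running +83.8322)
  i=3: -5.2200·-1.1406 − -3.9786·1.1681 = +10.6016 (running +94.4339)
  i=4: -3.9786·-4.1730 − -1.9154·-1.1406 = +14.4178 (running +108.8517)
  i=5: -1.9154·-3.9486 − 1.9366·-4.1730 = +15.6446 (running +124.4963)
  i=6: 1.9366·4.3701 − 5.0585·-3.9486 = +28.4370 (running +152.9333)
Area = |Σ|/2 = |152.9333|/2 = 76.4667

Area at t=0.633: 76.4667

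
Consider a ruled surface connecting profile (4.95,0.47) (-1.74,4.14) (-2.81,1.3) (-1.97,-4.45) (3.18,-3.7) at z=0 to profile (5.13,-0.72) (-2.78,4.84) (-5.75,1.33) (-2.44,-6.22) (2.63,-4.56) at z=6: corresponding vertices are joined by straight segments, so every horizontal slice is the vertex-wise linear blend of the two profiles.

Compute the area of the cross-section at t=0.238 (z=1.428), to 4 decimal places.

Area at t=0.238: 48.6277

Cross-section at t=0.238: each vertex is (1-t)·p0[i] + t·p1[i].
  v1: (1-0.238)·(4.95,0.47) + 0.238·(5.13,-0.72) = (4.9928,0.1868)
  v2: (1-0.238)·(-1.74,4.14) + 0.238·(-2.78,4.84) = (-1.9875,4.3066)
  v3: (1-0.238)·(-2.81,1.3) + 0.238·(-5.75,1.33) = (-3.5097,1.3071)
  v4: (1-0.238)·(-1.97,-4.45) + 0.238·(-2.44,-6.22) = (-2.0819,-4.8713)
  v5: (1-0.238)·(3.18,-3.7) + 0.238·(2.63,-4.56) = (3.0491,-3.9047)
Shoelace sum Σ(x_i·y_{i+1} − x_{i+1}·y_i):
  i=1: 4.9928·4.3066 − -1.9875·0.1868 = +21.8734 (running +21.8734)
  i=2: -1.9875·1.3071 − -3.5097·4.3066 = +12.5170 (running +34.3904)
  i=3: -3.5097·-4.8713 − -2.0819·1.3071 = +19.8180 (running +54.2084)
  i=4: -2.0819·-3.9047 − 3.0491·-4.8713 = +22.9820 (running +77.1904)
  i=5: 3.0491·0.1868 − 4.9928·-3.9047 = +20.0650 (running +97.2553)
Area = |Σ|/2 = |97.2553|/2 = 48.6277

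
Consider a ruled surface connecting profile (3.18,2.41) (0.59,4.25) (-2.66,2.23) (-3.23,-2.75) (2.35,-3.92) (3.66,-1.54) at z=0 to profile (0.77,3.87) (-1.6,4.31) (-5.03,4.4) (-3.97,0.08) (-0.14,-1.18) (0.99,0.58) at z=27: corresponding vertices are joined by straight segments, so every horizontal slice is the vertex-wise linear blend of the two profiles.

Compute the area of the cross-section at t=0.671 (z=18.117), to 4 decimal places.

Area at t=0.671: 30.3469

Cross-section at t=0.671: each vertex is (1-t)·p0[i] + t·p1[i].
  v1: (1-0.671)·(3.18,2.41) + 0.671·(0.77,3.87) = (1.5629,3.3897)
  v2: (1-0.671)·(0.59,4.25) + 0.671·(-1.6,4.31) = (-0.8795,4.2903)
  v3: (1-0.671)·(-2.66,2.23) + 0.671·(-5.03,4.4) = (-4.2503,3.6861)
  v4: (1-0.671)·(-3.23,-2.75) + 0.671·(-3.97,0.08) = (-3.7265,-0.8511)
  v5: (1-0.671)·(2.35,-3.92) + 0.671·(-0.14,-1.18) = (0.6792,-2.0815)
  v6: (1-0.671)·(3.66,-1.54) + 0.671·(0.99,0.58) = (1.8684,-0.1175)
Shoelace sum Σ(x_i·y_{i+1} − x_{i+1}·y_i):
  i=1: 1.5629·4.2903 − -0.8795·3.3897 = +9.6864 (running +9.6864)
  i=2: -0.8795·3.6861 − -4.2503·4.2903 = +14.9929 (running +24.6793)
  i=3: -4.2503·-0.8511 − -3.7265·3.6861 = +17.3536 (running +42.0328)
  i=4: -3.7265·-2.0815 − 0.6792·-0.8511 = +8.3347 (running +50.3675)
  i=5: 0.6792·-0.1175 − 1.8684·-2.0815 = +3.8093 (running +54.1768)
  i=6: 1.8684·3.3897 − 1.5629·-0.1175 = +6.5170 (running +60.6938)
Area = |Σ|/2 = |60.6938|/2 = 30.3469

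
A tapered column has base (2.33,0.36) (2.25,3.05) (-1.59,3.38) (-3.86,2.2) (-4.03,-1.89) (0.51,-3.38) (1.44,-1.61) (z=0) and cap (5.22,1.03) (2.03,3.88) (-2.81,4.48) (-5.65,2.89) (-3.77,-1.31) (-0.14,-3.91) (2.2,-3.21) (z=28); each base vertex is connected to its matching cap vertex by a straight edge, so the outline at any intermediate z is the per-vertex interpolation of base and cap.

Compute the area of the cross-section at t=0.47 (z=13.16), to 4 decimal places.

Area at t=0.47: 43.9258

Cross-section at t=0.47: each vertex is (1-t)·p0[i] + t·p1[i].
  v1: (1-0.47)·(2.33,0.36) + 0.47·(5.22,1.03) = (3.6883,0.6749)
  v2: (1-0.47)·(2.25,3.05) + 0.47·(2.03,3.88) = (2.1466,3.4401)
  v3: (1-0.47)·(-1.59,3.38) + 0.47·(-2.81,4.48) = (-2.1634,3.8970)
  v4: (1-0.47)·(-3.86,2.2) + 0.47·(-5.65,2.89) = (-4.7013,2.5243)
  v5: (1-0.47)·(-4.03,-1.89) + 0.47·(-3.77,-1.31) = (-3.9078,-1.6174)
  v6: (1-0.47)·(0.51,-3.38) + 0.47·(-0.14,-3.91) = (0.2045,-3.6291)
  v7: (1-0.47)·(1.44,-1.61) + 0.47·(2.2,-3.21) = (1.7972,-2.3620)
Shoelace sum Σ(x_i·y_{i+1} − x_{i+1}·y_i):
  i=1: 3.6883·3.4401 − 2.1466·0.6749 = +11.2394 (running +11.2394)
  i=2: 2.1466·3.8970 − -2.1634·3.4401 = +15.8076 (running +27.0470)
  i=3: -2.1634·2.5243 − -4.7013·3.8970 = +12.8599 (running +39.9069)
  i=4: -4.7013·-1.6174 − -3.9078·2.5243 = +17.4683 (running +57.3752)
  i=5: -3.9078·-3.6291 − 0.2045·-1.6174 = +14.5126 (running +71.8878)
  i=6: 0.2045·-2.3620 − 1.7972·-3.6291 = +6.0392 (running +77.9270)
  i=7: 1.7972·0.6749 − 3.6883·-2.3620 = +9.9247 (running +87.8517)
Area = |Σ|/2 = |87.8517|/2 = 43.9258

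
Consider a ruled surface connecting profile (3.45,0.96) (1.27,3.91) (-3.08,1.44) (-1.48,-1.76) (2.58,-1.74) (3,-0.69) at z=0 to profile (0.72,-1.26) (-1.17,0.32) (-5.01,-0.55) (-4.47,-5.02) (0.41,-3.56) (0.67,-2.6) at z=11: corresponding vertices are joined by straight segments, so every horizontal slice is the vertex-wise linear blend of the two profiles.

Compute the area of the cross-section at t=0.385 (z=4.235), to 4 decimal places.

Cross-section at t=0.385: each vertex is (1-t)·p0[i] + t·p1[i].
  v1: (1-0.385)·(3.45,0.96) + 0.385·(0.72,-1.26) = (2.3990,0.1053)
  v2: (1-0.385)·(1.27,3.91) + 0.385·(-1.17,0.32) = (0.3306,2.5279)
  v3: (1-0.385)·(-3.08,1.44) + 0.385·(-5.01,-0.55) = (-3.8231,0.6738)
  v4: (1-0.385)·(-1.48,-1.76) + 0.385·(-4.47,-5.02) = (-2.6311,-3.0151)
  v5: (1-0.385)·(2.58,-1.74) + 0.385·(0.41,-3.56) = (1.7446,-2.4407)
  v6: (1-0.385)·(3,-0.69) + 0.385·(0.67,-2.6) = (2.1029,-1.4254)
Shoelace sum Σ(x_i·y_{i+1} − x_{i+1}·y_i):
  i=1: 2.3990·2.5279 − 0.3306·0.1053 = +6.0294 (running +6.0294)
  i=2: 0.3306·0.6738 − -3.8231·2.5279 = +9.8869 (running +15.9162)
  i=3: -3.8231·-3.0151 − -2.6311·0.6738 = +13.2999 (running +29.2161)
  i=4: -2.6311·-2.4407 − 1.7446·-3.0151 = +11.6818 (running +40.8980)
  i=5: 1.7446·-1.4254 − 2.1029·-2.4407 = +2.6461 (running +43.5440)
  i=6: 2.1029·0.1053 − 2.3990·-1.4254 = +3.6408 (running +47.1848)
Area = |Σ|/2 = |47.1848|/2 = 23.5924

Area at t=0.385: 23.5924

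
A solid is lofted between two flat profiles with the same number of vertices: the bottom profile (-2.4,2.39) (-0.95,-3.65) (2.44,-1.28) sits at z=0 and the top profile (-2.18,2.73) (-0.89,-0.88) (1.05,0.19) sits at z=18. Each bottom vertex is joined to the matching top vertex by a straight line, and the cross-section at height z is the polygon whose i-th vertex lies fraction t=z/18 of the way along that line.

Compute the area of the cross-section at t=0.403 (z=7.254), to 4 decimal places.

Cross-section at t=0.403: each vertex is (1-t)·p0[i] + t·p1[i].
  v1: (1-0.403)·(-2.4,2.39) + 0.403·(-2.18,2.73) = (-2.3113,2.5270)
  v2: (1-0.403)·(-0.95,-3.65) + 0.403·(-0.89,-0.88) = (-0.9258,-2.5337)
  v3: (1-0.403)·(2.44,-1.28) + 0.403·(1.05,0.19) = (1.8798,-0.6876)
Shoelace sum Σ(x_i·y_{i+1} − x_{i+1}·y_i):
  i=1: -2.3113·-2.5337 − -0.9258·2.5270 = +8.1958 (running +8.1958)
  i=2: -0.9258·-0.6876 − 1.8798·-2.5337 = +5.3995 (running +13.5953)
  i=3: 1.8798·2.5270 − -2.3113·-0.6876 = +3.1611 (running +16.7564)
Area = |Σ|/2 = |16.7564|/2 = 8.3782

Area at t=0.403: 8.3782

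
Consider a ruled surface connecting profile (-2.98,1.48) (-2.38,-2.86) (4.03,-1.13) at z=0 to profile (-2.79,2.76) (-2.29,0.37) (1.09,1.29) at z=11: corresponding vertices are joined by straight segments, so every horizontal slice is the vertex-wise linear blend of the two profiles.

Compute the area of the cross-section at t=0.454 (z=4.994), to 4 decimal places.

Area at t=0.454: 9.0739

Cross-section at t=0.454: each vertex is (1-t)·p0[i] + t·p1[i].
  v1: (1-0.454)·(-2.98,1.48) + 0.454·(-2.79,2.76) = (-2.8937,2.0611)
  v2: (1-0.454)·(-2.38,-2.86) + 0.454·(-2.29,0.37) = (-2.3391,-1.3936)
  v3: (1-0.454)·(4.03,-1.13) + 0.454·(1.09,1.29) = (2.6952,-0.0313)
Shoelace sum Σ(x_i·y_{i+1} − x_{i+1}·y_i):
  i=1: -2.8937·-1.3936 − -2.3391·2.0611 = +8.8539 (running +8.8539)
  i=2: -2.3391·-0.0313 − 2.6952·-1.3936 = +3.8293 (running +12.6832)
  i=3: 2.6952·2.0611 − -2.8937·-0.0313 = +5.4646 (running +18.1478)
Area = |Σ|/2 = |18.1478|/2 = 9.0739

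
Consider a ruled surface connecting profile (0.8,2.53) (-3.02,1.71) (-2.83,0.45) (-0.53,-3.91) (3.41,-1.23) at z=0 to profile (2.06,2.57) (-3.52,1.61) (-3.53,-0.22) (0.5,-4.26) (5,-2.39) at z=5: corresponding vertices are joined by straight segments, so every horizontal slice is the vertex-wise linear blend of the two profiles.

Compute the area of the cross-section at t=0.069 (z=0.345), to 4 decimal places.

Cross-section at t=0.069: each vertex is (1-t)·p0[i] + t·p1[i].
  v1: (1-0.069)·(0.8,2.53) + 0.069·(2.06,2.57) = (0.8869,2.5328)
  v2: (1-0.069)·(-3.02,1.71) + 0.069·(-3.52,1.61) = (-3.0545,1.7031)
  v3: (1-0.069)·(-2.83,0.45) + 0.069·(-3.53,-0.22) = (-2.8783,0.4038)
  v4: (1-0.069)·(-0.53,-3.91) + 0.069·(0.5,-4.26) = (-0.4589,-3.9342)
  v5: (1-0.069)·(3.41,-1.23) + 0.069·(5,-2.39) = (3.5197,-1.3100)
Shoelace sum Σ(x_i·y_{i+1} − x_{i+1}·y_i):
  i=1: 0.8869·1.7031 − -3.0545·2.5328 = +9.2469 (running +9.2469)
  i=2: -3.0545·0.4038 − -2.8783·1.7031 = +3.6687 (running +12.9156)
  i=3: -2.8783·-3.9342 − -0.4589·0.4038 = +11.5090 (running +24.4245)
  i=4: -0.4589·-1.3100 − 3.5197·-3.9342 = +14.4483 (running +38.8728)
  i=5: 3.5197·2.5328 − 0.8869·-1.3100 = +10.0765 (running +48.9493)
Area = |Σ|/2 = |48.9493|/2 = 24.4747

Area at t=0.069: 24.4747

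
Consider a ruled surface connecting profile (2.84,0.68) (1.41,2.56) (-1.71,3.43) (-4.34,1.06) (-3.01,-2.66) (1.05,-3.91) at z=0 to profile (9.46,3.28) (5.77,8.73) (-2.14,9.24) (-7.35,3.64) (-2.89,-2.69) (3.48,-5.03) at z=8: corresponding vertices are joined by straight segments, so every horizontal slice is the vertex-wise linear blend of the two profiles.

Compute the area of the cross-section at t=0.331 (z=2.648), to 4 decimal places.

Cross-section at t=0.331: each vertex is (1-t)·p0[i] + t·p1[i].
  v1: (1-0.331)·(2.84,0.68) + 0.331·(9.46,3.28) = (5.0312,1.5406)
  v2: (1-0.331)·(1.41,2.56) + 0.331·(5.77,8.73) = (2.8532,4.6023)
  v3: (1-0.331)·(-1.71,3.43) + 0.331·(-2.14,9.24) = (-1.8523,5.3531)
  v4: (1-0.331)·(-4.34,1.06) + 0.331·(-7.35,3.64) = (-5.3363,1.9140)
  v5: (1-0.331)·(-3.01,-2.66) + 0.331·(-2.89,-2.69) = (-2.9703,-2.6699)
  v6: (1-0.331)·(1.05,-3.91) + 0.331·(3.48,-5.03) = (1.8543,-4.2807)
Shoelace sum Σ(x_i·y_{i+1} − x_{i+1}·y_i):
  i=1: 5.0312·4.6023 − 2.8532·1.5406 = +18.7595 (running +18.7595)
  i=2: 2.8532·5.3531 − -1.8523·4.6023 = +23.7982 (running +42.5577)
  i=3: -1.8523·1.9140 − -5.3363·5.3531 = +25.0205 (running +67.5782)
  i=4: -5.3363·-2.6699 − -2.9703·1.9140 = +19.9326 (running +87.5108)
  i=5: -2.9703·-4.2807 − 1.8543·-2.6699 = +17.6659 (running +105.1767)
  i=6: 1.8543·1.5406 − 5.0312·-4.2807 = +24.3940 (running +129.5707)
Area = |Σ|/2 = |129.5707|/2 = 64.7854

Area at t=0.331: 64.7854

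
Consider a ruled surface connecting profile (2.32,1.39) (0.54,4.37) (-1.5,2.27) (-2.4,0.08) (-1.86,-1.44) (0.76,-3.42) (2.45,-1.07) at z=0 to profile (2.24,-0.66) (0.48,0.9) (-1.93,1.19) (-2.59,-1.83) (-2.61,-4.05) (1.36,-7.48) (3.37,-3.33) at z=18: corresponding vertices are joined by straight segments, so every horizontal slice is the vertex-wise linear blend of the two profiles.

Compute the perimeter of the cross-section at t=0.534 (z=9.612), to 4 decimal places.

Cross-section at t=0.534: each vertex is (1-t)·p0[i] + t·p1[i].
  v1: (1-0.534)·(2.32,1.39) + 0.534·(2.24,-0.66) = (2.2773,0.2953)
  v2: (1-0.534)·(0.54,4.37) + 0.534·(0.48,0.9) = (0.5080,2.5170)
  v3: (1-0.534)·(-1.5,2.27) + 0.534·(-1.93,1.19) = (-1.7296,1.6933)
  v4: (1-0.534)·(-2.4,0.08) + 0.534·(-2.59,-1.83) = (-2.5015,-0.9399)
  v5: (1-0.534)·(-1.86,-1.44) + 0.534·(-2.61,-4.05) = (-2.2605,-2.8337)
  v6: (1-0.534)·(0.76,-3.42) + 0.534·(1.36,-7.48) = (1.0804,-5.5880)
  v7: (1-0.534)·(2.45,-1.07) + 0.534·(3.37,-3.33) = (2.9413,-2.2768)
Perimeter = Σ |v_{i+1} − v_i|:
  edge 1→2: √(-1.7693² + 2.2217²) = 2.8402 (running 2.8402)
  edge 2→3: √(-2.2376² + -0.8237²) = 2.3844 (running 5.2246)
  edge 3→4: √(-0.7718² + -2.6332²) = 2.7440 (running 7.9686)
  edge 4→5: √(0.2410² + -1.8938²) = 1.9091 (running 9.8776)
  edge 5→6: √(3.3409² + -2.7543²) = 4.3299 (running 14.2075)
  edge 6→7: √(1.8609² + 3.3112²) = 3.7983 (running 18.0058)
  edge 7→1: √(-0.6640² + 2.5721²) = 2.6565 (running 20.6622)
Perimeter = 20.6622

Perimeter at t=0.534: 20.6622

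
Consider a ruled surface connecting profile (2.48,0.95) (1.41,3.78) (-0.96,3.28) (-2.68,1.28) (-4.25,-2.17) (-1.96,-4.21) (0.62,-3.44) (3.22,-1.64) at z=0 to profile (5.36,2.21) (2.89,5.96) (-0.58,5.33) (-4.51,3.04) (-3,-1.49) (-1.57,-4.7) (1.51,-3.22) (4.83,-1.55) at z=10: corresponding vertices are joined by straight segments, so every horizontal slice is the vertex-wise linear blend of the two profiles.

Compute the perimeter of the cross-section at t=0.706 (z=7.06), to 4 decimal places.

Perimeter at t=0.706: 28.9391

Cross-section at t=0.706: each vertex is (1-t)·p0[i] + t·p1[i].
  v1: (1-0.706)·(2.48,0.95) + 0.706·(5.36,2.21) = (4.5133,1.8396)
  v2: (1-0.706)·(1.41,3.78) + 0.706·(2.89,5.96) = (2.4549,5.3191)
  v3: (1-0.706)·(-0.96,3.28) + 0.706·(-0.58,5.33) = (-0.6917,4.7273)
  v4: (1-0.706)·(-2.68,1.28) + 0.706·(-4.51,3.04) = (-3.9720,2.5226)
  v5: (1-0.706)·(-4.25,-2.17) + 0.706·(-3,-1.49) = (-3.3675,-1.6899)
  v6: (1-0.706)·(-1.96,-4.21) + 0.706·(-1.57,-4.7) = (-1.6847,-4.5559)
  v7: (1-0.706)·(0.62,-3.44) + 0.706·(1.51,-3.22) = (1.2483,-3.2847)
  v8: (1-0.706)·(3.22,-1.64) + 0.706·(4.83,-1.55) = (4.3567,-1.5765)
Perimeter = Σ |v_{i+1} − v_i|:
  edge 1→2: √(-2.0584² + 3.4795²) = 4.0428 (running 4.0428)
  edge 2→3: √(-3.1466² + -0.5918²) = 3.2018 (running 7.2445)
  edge 3→4: √(-3.2803² + -2.2047²) = 3.9523 (running 11.1969)
  edge 4→5: √(0.6045² + -4.2125²) = 4.2556 (running 15.4525)
  edge 5→6: √(1.6828² + -2.8660²) = 3.3236 (running 18.7761)
  edge 6→7: √(2.9330² + 1.2713²) = 3.1967 (running 21.9727)
  edge 7→8: √(3.1083² + 1.7082²) = 3.5468 (running 25.5195)
  edge 8→1: √(0.1566² + 3.4160²) = 3.4196 (running 28.9391)
Perimeter = 28.9391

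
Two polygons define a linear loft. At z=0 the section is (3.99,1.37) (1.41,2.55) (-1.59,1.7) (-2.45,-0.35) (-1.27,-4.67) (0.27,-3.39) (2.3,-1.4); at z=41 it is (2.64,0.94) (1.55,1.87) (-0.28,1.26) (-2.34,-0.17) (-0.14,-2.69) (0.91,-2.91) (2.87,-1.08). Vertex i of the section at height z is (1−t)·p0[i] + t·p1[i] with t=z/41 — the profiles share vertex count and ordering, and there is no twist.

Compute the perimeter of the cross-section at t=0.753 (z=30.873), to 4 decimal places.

Cross-section at t=0.753: each vertex is (1-t)·p0[i] + t·p1[i].
  v1: (1-0.753)·(3.99,1.37) + 0.753·(2.64,0.94) = (2.9735,1.0462)
  v2: (1-0.753)·(1.41,2.55) + 0.753·(1.55,1.87) = (1.5154,2.0380)
  v3: (1-0.753)·(-1.59,1.7) + 0.753·(-0.28,1.26) = (-0.6036,1.3687)
  v4: (1-0.753)·(-2.45,-0.35) + 0.753·(-2.34,-0.17) = (-2.3672,-0.2145)
  v5: (1-0.753)·(-1.27,-4.67) + 0.753·(-0.14,-2.69) = (-0.4191,-3.1791)
  v6: (1-0.753)·(0.27,-3.39) + 0.753·(0.91,-2.91) = (0.7519,-3.0286)
  v7: (1-0.753)·(2.3,-1.4) + 0.753·(2.87,-1.08) = (2.7292,-1.1590)
Perimeter = Σ |v_{i+1} − v_i|:
  edge 1→2: √(-1.4580² + 0.9917²) = 1.7634 (running 1.7634)
  edge 2→3: √(-2.1190² + -0.6693²) = 2.2222 (running 3.9855)
  edge 3→4: √(-1.7636² + -1.5831²) = 2.3699 (running 6.3555)
  edge 4→5: √(1.9481² + -2.9646²) = 3.5474 (running 9.9028)
  edge 5→6: √(1.1710² + 0.1505²) = 1.1807 (running 11.0835)
  edge 6→7: √(1.9773² + 1.8695²) = 2.7212 (running 13.8047)
  edge 7→1: √(0.2442² + 2.2053²) = 2.2187 (running 16.0234)
Perimeter = 16.0234

Perimeter at t=0.753: 16.0234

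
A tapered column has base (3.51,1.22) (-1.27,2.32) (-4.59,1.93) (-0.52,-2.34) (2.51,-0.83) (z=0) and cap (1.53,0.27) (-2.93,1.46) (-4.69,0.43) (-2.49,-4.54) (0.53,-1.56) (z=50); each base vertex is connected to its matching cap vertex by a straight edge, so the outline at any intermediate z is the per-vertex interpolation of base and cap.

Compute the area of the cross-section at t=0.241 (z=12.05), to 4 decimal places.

Cross-section at t=0.241: each vertex is (1-t)·p0[i] + t·p1[i].
  v1: (1-0.241)·(3.51,1.22) + 0.241·(1.53,0.27) = (3.0328,0.9910)
  v2: (1-0.241)·(-1.27,2.32) + 0.241·(-2.93,1.46) = (-1.6701,2.1127)
  v3: (1-0.241)·(-4.59,1.93) + 0.241·(-4.69,0.43) = (-4.6141,1.5685)
  v4: (1-0.241)·(-0.52,-2.34) + 0.241·(-2.49,-4.54) = (-0.9948,-2.8702)
  v5: (1-0.241)·(2.51,-0.83) + 0.241·(0.53,-1.56) = (2.0328,-1.0059)
Shoelace sum Σ(x_i·y_{i+1} − x_{i+1}·y_i):
  i=1: 3.0328·2.1127 − -1.6701·0.9910 = +8.0627 (running +8.0627)
  i=2: -1.6701·1.5685 − -4.6141·2.1127 = +7.1289 (running +15.1916)
  i=3: -4.6141·-2.8702 − -0.9948·1.5685 = +14.8037 (running +29.9953)
  i=4: -0.9948·-1.0059 − 2.0328·-2.8702 = +6.8353 (running +36.8305)
  i=5: 2.0328·0.9910 − 3.0328·-1.0059 = +5.0654 (running +41.8960)
Area = |Σ|/2 = |41.8960|/2 = 20.9480

Area at t=0.241: 20.9480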